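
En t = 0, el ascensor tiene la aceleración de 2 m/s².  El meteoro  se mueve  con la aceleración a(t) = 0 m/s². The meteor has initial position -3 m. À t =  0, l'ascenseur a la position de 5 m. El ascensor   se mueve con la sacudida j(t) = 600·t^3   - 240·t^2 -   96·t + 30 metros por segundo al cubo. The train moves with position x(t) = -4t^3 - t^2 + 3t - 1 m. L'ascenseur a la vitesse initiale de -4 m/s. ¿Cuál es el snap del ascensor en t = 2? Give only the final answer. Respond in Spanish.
s(2) = 6144.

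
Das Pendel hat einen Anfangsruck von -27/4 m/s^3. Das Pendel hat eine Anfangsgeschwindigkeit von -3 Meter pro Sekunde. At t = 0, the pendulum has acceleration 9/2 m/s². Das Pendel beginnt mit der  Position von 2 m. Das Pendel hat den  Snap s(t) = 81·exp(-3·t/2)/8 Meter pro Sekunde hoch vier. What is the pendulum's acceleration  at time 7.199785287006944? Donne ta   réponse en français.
Nous devons trouver l'intégrale de notre équation du snap s(t) = 81·exp(-3·t/2)/8 2 fois. L'intégrale du snap, avec j(0) = -27/4, donne le jerk: j(t) = -27·exp(-3·t/2)/4. L'intégrale du jerk est l'accélération. En utilisant a(0) = 9/2, nous obtenons a(t) = 9·exp(-3·t/2)/2. En utilisant a(t) = 9·exp(-3·t/2)/2 et en substituant t = 7.199785287006944, nous trouvons a = 0.0000918273353712502.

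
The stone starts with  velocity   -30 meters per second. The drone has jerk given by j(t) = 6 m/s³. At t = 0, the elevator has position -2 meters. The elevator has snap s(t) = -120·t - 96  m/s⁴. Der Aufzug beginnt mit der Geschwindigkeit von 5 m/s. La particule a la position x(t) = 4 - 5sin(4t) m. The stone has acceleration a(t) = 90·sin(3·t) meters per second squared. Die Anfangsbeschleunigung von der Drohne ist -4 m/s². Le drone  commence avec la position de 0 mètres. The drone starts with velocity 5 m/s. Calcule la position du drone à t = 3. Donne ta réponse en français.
Nous devons intégrer notre équation du jerk j(t) = 6 3 fois. L'intégrale du jerk, avec a(0) = -4, donne l'accélération: a(t) = 6·t - 4. En intégrant l'accélération et en utilisant la condition initiale v(0) = 5, nous obtenons v(t) = 3·t^2 - 4·t + 5. L'intégrale de la vitesse est la position. En utilisant x(0) = 0, nous obtenons x(t) = t^3 - 2·t^2 + 5·t. De l'équation de la position x(t) = t^3 - 2·t^2 + 5·t, nous substituons t = 3 pour obtenir x = 24.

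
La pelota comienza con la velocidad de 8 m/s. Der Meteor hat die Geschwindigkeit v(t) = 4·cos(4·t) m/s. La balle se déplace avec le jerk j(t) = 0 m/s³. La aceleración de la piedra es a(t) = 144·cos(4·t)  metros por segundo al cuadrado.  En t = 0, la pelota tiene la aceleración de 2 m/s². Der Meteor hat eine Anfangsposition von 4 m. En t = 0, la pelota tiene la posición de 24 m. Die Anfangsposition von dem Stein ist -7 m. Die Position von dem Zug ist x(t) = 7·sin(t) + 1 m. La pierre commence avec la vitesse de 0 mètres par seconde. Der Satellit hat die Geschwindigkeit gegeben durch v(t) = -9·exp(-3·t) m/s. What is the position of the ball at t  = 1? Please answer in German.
Wir müssen unsere Gleichung für den Ruck j(t) = 0 3-mal integrieren. Die Stammfunktion von dem Ruck, mit a(0) = 2, ergibt die Beschleunigung: a(t) = 2. Das Integral von der Beschleunigung ist die Geschwindigkeit. Mit v(0) = 8 erhalten wir v(t) = 2·t + 8. Die Stammfunktion von der Geschwindigkeit ist die Position. Mit x(0) = 24 erhalten wir x(t) = t^2 + 8·t + 24. Wir haben die Position x(t) = t^2 + 8·t + 24. Durch Einsetzen von t = 1: x(1) = 33.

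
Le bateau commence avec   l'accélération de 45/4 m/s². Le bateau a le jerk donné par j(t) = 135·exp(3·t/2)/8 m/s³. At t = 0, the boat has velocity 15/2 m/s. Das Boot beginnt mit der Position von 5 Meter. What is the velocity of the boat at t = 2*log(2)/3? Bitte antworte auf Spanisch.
Partiendo de la sacudida j(t) = 135·exp(3·t/2)/8, tomamos 2 antiderivadas. La integral de la sacudida es la aceleración. Usando a(0) = 45/4, obtenemos a(t) = 45·exp(3·t/2)/4. La integral de la aceleración es la velocidad. Usando v(0) = 15/2, obtenemos v(t) = 15·exp(3·t/2)/2. Usando v(t) = 15·exp(3·t/2)/2 y sustituyendo t = 2*log(2)/3, encontramos v = 15.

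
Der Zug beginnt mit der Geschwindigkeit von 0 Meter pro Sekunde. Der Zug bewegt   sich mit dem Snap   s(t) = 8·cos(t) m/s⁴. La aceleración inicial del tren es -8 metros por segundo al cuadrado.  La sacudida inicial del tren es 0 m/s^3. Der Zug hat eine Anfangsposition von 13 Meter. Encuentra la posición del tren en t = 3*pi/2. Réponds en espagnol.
Para resolver esto, necesitamos tomar 4 antiderivadas de nuestra ecuación del snap s(t) = 8·cos(t). La antiderivada del snap es la sacudida. Usando j(0) = 0, obtenemos j(t) = 8·sin(t). Tomando ∫j(t)dt y aplicando a(0) = -8, encontramos a(t) = -8·cos(t). La antiderivada de la aceleración, con v(0) = 0, da la velocidad: v(t) = -8·sin(t). Integrando la velocidad y usando la condición inicial x(0) = 13, obtenemos x(t) = 8·cos(t) + 5. Tenemos la posición x(t) = 8·cos(t) + 5. Sustituyendo t = 3*pi/2: x(3*pi/2) = 5.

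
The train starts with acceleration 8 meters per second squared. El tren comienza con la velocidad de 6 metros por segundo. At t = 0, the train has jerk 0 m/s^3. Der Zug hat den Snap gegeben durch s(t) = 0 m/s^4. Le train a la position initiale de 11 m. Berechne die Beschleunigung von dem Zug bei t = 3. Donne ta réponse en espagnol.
Partiendo del snap s(t) = 0, tomamos 2 antiderivadas. La antiderivada del snap es la sacudida. Usando j(0) = 0, obtenemos j(t) = 0. La integral de la sacudida es la aceleración. Usando a(0) = 8, obtenemos a(t) = 8. Usando a(t) = 8 y sustituyendo t = 3, encontramos a = 8.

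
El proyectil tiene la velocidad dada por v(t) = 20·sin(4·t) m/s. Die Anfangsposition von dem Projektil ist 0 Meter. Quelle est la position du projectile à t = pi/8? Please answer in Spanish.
Debemos encontrar la antiderivada de nuestra ecuación de la velocidad v(t) = 20·sin(4·t) 1 vez. La antiderivada de la velocidad, con x(0) = 0, da la posición: x(t) = 5 - 5·cos(4·t). Usando x(t) = 5 - 5·cos(4·t) y sustituyendo t = pi/8, encontramos x = 5.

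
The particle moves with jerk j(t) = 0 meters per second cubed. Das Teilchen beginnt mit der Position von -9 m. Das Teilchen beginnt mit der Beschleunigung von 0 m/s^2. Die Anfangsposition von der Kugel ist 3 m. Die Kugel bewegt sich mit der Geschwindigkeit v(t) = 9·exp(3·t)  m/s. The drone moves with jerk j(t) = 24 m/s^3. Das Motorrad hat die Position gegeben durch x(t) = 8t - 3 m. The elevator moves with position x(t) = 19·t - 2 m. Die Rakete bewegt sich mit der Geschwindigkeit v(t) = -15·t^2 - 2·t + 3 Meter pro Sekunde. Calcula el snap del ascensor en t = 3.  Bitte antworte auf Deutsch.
Wir müssen unsere Gleichung für die Position x(t) = 19·t - 2 4-mal ableiten. Durch Ableiten von der Position erhalten wir die Geschwindigkeit: v(t) = 19. Durch Ableiten von der Geschwindigkeit erhalten wir die Beschleunigung: a(t) = 0. Durch Ableiten von der Beschleunigung erhalten wir den Ruck: j(t) = 0. Durch Ableiten von dem Ruck erhalten wir den Snap: s(t) = 0. Mit s(t) = 0 und Einsetzen von t = 3, finden wir s = 0.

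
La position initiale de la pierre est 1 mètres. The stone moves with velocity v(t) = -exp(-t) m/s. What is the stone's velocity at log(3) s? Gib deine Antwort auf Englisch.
Using v(t) = -exp(-t) and substituting t = log(3), we find v = -1/3.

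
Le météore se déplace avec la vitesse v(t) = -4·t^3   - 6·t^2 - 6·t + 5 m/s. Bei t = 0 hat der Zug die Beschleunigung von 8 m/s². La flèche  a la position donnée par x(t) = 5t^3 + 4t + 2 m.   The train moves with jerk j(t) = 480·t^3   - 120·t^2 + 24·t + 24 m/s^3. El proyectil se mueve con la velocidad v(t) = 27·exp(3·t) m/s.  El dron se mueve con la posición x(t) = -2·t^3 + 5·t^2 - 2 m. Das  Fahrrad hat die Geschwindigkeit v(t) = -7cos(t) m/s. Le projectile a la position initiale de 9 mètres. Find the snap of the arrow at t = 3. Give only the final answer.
At t = 3, s = 0.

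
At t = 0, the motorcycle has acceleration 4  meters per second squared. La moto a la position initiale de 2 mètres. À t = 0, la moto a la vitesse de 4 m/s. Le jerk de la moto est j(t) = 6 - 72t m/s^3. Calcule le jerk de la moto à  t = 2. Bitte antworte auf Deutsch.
Aus der Gleichung für den Ruck j(t) = 6 - 72·t, setzen wir t = 2 ein und erhalten j = -138.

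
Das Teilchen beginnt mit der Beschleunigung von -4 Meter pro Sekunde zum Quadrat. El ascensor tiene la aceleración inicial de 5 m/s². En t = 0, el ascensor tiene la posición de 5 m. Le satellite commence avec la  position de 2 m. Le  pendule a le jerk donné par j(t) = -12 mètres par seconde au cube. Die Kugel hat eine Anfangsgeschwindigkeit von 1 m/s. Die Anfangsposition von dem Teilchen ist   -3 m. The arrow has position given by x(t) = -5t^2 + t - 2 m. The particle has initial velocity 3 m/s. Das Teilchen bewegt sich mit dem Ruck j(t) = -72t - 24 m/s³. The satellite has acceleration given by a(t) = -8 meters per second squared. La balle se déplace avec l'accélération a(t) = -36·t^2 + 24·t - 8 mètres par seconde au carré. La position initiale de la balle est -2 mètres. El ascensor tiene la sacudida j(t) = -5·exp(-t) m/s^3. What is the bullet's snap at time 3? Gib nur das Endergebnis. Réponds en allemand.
Der Snap bei t = 3 ist s = -72.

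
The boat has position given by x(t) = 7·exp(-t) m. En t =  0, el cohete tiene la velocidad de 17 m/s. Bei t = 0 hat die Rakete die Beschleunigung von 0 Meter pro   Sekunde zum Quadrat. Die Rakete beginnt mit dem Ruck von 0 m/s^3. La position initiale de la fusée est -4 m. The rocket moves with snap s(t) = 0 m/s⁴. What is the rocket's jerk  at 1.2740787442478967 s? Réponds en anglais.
To solve this, we need to take 1 antiderivative of our snap equation s(t) = 0. Finding the integral of s(t) and using j(0) = 0: j(t) = 0. Using j(t) = 0 and substituting t = 1.2740787442478967, we find j = 0.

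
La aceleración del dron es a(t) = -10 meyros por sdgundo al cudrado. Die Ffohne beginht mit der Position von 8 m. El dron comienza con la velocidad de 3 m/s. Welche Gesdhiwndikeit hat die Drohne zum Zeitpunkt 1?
Wir müssen das Integral unserer Gleichung für die Beschleunigung a(t) = -10 1-mal finden. Das Integral von der Beschleunigung ist die Geschwindigkeit. Mit v(0) = 3 erhalten wir v(t) = 3 - 10·t. Wir haben die Geschwindigkeit v(t) = 3 - 10·t. Durch Einsetzen von t = 1: v(1) = -7.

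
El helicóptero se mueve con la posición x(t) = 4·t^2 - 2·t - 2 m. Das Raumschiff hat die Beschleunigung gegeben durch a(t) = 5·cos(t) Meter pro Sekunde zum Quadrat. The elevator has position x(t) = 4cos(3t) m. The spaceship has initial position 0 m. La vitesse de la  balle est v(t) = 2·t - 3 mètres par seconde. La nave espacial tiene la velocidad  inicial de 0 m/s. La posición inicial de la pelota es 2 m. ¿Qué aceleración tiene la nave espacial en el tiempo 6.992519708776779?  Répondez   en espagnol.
De la ecuación de la aceleración a(t) = 5·cos(t), sustituimos t = 6.992519708776779 para obtener a = 3.79397783745080.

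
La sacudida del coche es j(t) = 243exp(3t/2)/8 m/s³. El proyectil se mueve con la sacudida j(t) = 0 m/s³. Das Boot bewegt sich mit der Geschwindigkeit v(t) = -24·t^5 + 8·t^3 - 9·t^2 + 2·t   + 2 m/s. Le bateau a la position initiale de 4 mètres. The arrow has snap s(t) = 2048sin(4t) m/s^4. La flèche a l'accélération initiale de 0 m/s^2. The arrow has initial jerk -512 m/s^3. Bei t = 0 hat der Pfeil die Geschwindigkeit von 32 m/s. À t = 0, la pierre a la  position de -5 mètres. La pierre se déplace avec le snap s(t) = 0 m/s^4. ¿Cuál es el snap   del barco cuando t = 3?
Partiendo de la velocidad v(t) = -24·t^5 + 8·t^3 - 9·t^2 + 2·t + 2, tomamos 3 derivadas. Tomando d/dt de v(t), encontramos a(t) = -120·t^4 + 24·t^2 - 18·t + 2. Tomando d/dt de a(t), encontramos j(t) = -480·t^3 + 48·t - 18. La derivada de la sacudida da el snap: s(t) = 48 - 1440·t^2. Usando s(t) = 48 - 1440·t^2 y sustituyendo t = 3, encontramos s = -12912.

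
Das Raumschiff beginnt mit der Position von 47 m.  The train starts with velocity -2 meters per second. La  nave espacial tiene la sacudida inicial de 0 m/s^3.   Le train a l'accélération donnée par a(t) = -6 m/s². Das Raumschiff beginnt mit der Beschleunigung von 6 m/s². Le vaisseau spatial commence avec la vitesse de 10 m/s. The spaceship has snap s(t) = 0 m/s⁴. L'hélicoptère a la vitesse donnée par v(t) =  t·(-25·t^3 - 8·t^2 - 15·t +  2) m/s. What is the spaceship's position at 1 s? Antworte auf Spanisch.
Partiendo del snap s(t) = 0, tomamos 4 antiderivadas. Integrando el snap y usando la condición inicial j(0) = 0, obtenemos j(t) = 0. Tomando ∫j(t)dt y aplicando a(0) = 6, encontramos a(t) = 6. Integrando la aceleración y usando la condición inicial v(0) = 10, obtenemos v(t) = 6·t + 10. La antiderivada de la velocidad es la posición. Usando x(0) = 47, obtenemos x(t) = 3·t^2 + 10·t + 47. De la ecuación de la posición x(t) = 3·t^2 + 10·t + 47, sustituimos t = 1 para obtener x = 60.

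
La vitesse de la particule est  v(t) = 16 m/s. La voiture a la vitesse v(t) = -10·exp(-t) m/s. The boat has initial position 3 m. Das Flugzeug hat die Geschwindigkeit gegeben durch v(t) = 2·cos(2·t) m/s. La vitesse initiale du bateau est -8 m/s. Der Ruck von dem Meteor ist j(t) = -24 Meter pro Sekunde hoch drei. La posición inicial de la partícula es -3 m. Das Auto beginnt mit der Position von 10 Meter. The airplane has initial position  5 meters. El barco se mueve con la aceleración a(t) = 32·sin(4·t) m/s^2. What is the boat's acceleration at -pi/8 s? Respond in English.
Using a(t) = 32·sin(4·t) and substituting t = -pi/8, we find a = -32.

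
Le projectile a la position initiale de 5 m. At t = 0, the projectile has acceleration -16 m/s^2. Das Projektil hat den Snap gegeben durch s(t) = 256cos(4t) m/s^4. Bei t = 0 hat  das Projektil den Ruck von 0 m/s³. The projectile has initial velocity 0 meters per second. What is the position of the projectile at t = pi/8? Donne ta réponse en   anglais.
We must find the integral of our snap equation s(t) = 256·cos(4·t) 4 times. Integrating snap and using the initial condition j(0) = 0, we get j(t) = 64·sin(4·t). The antiderivative of jerk is acceleration. Using a(0) = -16, we get a(t) = -16·cos(4·t). Integrating acceleration and using the initial condition v(0) = 0, we get v(t) = -4·sin(4·t). Finding the antiderivative of v(t) and using x(0) = 5: x(t) = cos(4·t) + 4. Using x(t) = cos(4·t) + 4 and substituting t = pi/8, we find x = 4.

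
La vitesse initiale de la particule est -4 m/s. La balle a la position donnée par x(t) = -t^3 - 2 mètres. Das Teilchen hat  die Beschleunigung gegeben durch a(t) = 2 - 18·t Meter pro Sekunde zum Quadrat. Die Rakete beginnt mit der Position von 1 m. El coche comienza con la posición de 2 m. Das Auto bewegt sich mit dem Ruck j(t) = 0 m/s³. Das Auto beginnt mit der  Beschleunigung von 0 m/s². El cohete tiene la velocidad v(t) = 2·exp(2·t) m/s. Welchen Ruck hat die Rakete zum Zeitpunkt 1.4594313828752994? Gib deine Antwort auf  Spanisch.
Para resolver esto, necesitamos tomar 2 derivadas de nuestra ecuación de la velocidad v(t) = 2·exp(2·t). La derivada de la velocidad da la aceleración: a(t) = 4·exp(2·t). La derivada de la aceleración da la sacudida: j(t) = 8·exp(2·t). Usando j(t) = 8·exp(2·t) y sustituyendo t = 1.4594313828752994, encontramos j = 148.161709262524.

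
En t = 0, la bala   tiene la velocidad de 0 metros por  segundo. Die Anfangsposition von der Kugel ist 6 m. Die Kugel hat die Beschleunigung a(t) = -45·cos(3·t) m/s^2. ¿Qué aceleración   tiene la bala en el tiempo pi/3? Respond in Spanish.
De la ecuación de la aceleración a(t) = -45·cos(3·t), sustituimos t = pi/3 para obtener a = 45.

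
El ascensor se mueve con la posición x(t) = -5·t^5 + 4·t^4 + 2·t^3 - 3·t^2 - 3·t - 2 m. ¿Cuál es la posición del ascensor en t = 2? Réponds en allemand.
Aus der Gleichung für die Position x(t) = -5·t^5 + 4·t^4 + 2·t^3 - 3·t^2 - 3·t - 2, setzen wir t = 2 ein und erhalten x = -100.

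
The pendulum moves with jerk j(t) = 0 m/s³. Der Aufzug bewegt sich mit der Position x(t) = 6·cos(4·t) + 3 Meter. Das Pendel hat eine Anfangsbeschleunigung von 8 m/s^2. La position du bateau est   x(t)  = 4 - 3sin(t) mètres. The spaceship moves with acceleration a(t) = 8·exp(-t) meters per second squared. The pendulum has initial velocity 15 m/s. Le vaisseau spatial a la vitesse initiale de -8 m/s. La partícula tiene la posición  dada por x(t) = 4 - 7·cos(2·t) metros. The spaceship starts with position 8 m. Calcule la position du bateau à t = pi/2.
En utilisant x(t) = 4 - 3·sin(t) et en substituant t = pi/2, nous trouvons x = 1.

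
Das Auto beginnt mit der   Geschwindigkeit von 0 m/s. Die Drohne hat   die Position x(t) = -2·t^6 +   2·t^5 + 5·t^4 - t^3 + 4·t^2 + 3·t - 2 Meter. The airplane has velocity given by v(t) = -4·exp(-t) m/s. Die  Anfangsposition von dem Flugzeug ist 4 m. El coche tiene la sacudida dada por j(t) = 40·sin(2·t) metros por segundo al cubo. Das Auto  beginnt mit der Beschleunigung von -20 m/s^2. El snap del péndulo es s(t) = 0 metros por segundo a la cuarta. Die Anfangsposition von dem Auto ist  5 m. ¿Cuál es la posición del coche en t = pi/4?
Debemos encontrar la antiderivada de nuestra ecuación de la sacudida j(t) = 40·sin(2·t) 3 veces. Tomando ∫j(t)dt y aplicando a(0) = -20, encontramos a(t) = -20·cos(2·t). Tomando ∫a(t)dt y aplicando v(0) = 0, encontramos v(t) = -10·sin(2·t). La integral de la velocidad, con x(0) = 5, da la posición: x(t) = 5·cos(2·t). Tenemos la posición x(t) = 5·cos(2·t). Sustituyendo t = pi/4: x(pi/4) = 0.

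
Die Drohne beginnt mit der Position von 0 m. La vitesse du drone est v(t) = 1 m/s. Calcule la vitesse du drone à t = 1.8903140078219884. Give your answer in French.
En utilisant v(t) = 1 et en substituant t = 1.8903140078219884, nous trouvons v = 1.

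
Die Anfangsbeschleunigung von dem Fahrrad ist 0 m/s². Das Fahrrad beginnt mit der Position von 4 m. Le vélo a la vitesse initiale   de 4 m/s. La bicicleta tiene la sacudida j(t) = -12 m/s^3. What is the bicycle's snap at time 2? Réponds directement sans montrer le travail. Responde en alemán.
Bei t = 2, s = 0.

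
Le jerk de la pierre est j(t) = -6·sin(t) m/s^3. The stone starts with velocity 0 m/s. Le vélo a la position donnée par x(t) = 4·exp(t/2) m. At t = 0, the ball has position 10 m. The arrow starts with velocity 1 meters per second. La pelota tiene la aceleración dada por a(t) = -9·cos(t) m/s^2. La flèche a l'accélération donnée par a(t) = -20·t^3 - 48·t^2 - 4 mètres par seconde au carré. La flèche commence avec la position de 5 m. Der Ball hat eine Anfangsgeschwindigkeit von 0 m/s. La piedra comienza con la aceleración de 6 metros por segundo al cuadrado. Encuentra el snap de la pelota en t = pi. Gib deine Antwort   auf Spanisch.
Partiendo de la aceleración a(t) = -9·cos(t), tomamos 2 derivadas. La derivada de la aceleración da la sacudida: j(t) = 9·sin(t). Derivando la sacudida, obtenemos el snap: s(t) = 9·cos(t). Tenemos el snap s(t) = 9·cos(t). Sustituyendo t = pi: s(pi) = -9.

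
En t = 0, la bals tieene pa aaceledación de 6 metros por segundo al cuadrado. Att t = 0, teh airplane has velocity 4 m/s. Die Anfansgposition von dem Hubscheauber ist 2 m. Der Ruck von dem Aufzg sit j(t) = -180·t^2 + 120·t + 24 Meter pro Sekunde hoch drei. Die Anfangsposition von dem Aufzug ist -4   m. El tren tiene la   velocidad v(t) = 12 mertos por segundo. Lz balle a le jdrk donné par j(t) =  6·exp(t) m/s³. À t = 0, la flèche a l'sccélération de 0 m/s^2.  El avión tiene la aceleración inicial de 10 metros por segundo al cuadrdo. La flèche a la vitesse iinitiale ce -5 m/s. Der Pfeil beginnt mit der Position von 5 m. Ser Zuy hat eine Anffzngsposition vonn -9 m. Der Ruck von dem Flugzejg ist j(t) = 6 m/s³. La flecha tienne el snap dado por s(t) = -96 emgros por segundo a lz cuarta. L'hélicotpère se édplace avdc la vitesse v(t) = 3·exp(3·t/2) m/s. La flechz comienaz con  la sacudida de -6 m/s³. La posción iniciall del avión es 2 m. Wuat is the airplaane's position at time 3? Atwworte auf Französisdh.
Pour résoudre ceci, nous devons prendre 3 primitives de notre équation du jerk j(t) = 6. L'intégrale du jerk est l'accélération. En utilisant a(0) = 10, nous obtenons a(t) = 6·t + 10. La primitive de l'accélération est la vitesse. En utilisant v(0) = 4, nous obtenons v(t) = 3·t^2 + 10·t + 4. La primitive de la vitesse est la position. En utilisant x(0) = 2, nous obtenons x(t) = t^3 + 5·t^2 + 4·t + 2. De l'équation de la position x(t) = t^3 + 5·t^2 + 4·t + 2, nous substituons t = 3 pour obtenir x = 86.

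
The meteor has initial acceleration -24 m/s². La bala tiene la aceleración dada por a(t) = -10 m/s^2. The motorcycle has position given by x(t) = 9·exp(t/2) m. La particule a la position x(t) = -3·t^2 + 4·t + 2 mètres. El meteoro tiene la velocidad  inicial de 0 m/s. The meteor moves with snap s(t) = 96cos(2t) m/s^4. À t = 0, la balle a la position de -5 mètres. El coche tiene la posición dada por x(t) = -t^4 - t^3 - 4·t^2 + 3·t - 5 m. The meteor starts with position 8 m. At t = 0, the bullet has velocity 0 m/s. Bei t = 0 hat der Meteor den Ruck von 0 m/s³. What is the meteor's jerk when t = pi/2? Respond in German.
Um dies zu lösen, müssen wir 1 Integral unserer Gleichung für den Snap s(t) = 96·cos(2·t) finden. Mit ∫s(t)dt und Anwendung von j(0) = 0, finden wir j(t) = 48·sin(2·t). Wir haben den Ruck j(t) = 48·sin(2·t). Durch Einsetzen von t = pi/2: j(pi/2) = 0.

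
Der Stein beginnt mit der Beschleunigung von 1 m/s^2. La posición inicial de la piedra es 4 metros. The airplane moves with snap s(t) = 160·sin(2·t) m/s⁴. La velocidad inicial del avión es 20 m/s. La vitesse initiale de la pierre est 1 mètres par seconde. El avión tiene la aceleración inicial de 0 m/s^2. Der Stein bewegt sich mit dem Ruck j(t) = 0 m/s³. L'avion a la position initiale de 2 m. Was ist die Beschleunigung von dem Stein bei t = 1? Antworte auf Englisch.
To find the answer, we compute 1 antiderivative of j(t) = 0. Taking ∫j(t)dt and applying a(0) = 1, we find a(t) = 1. From the given acceleration equation a(t) = 1, we substitute t = 1 to get a = 1.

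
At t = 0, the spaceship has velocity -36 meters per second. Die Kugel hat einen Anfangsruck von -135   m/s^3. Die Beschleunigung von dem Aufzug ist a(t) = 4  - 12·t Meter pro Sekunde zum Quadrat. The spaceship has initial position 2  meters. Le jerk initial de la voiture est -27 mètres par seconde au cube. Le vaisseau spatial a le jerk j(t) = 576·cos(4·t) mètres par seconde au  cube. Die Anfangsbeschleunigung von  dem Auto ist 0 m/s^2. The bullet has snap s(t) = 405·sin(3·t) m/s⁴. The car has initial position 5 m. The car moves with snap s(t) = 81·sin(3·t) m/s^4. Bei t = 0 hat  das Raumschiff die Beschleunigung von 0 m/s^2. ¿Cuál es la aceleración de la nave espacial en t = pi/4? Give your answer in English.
To find the answer, we compute 1 integral of j(t) = 576·cos(4·t). The integral of jerk is acceleration. Using a(0) = 0, we get a(t) = 144·sin(4·t). From the given acceleration equation a(t) = 144·sin(4·t), we substitute t = pi/4 to get a = 0.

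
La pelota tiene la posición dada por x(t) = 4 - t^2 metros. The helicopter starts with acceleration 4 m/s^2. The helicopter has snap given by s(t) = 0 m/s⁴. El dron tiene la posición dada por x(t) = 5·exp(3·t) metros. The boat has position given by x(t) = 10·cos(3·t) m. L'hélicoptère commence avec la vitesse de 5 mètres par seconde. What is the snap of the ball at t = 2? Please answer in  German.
Um dies zu lösen, müssen wir 4 Ableitungen unserer Gleichung für die Position x(t) = 4 - t^2 nehmen. Mit d/dt von x(t) finden wir v(t) = -2·t. Die Ableitung von der Geschwindigkeit ergibt die Beschleunigung: a(t) = -2. Durch Ableiten von der Beschleunigung erhalten wir den Ruck: j(t) = 0. Die Ableitung von dem Ruck ergibt den Snap: s(t) = 0. Mit s(t) = 0 und Einsetzen von t = 2, finden wir s = 0.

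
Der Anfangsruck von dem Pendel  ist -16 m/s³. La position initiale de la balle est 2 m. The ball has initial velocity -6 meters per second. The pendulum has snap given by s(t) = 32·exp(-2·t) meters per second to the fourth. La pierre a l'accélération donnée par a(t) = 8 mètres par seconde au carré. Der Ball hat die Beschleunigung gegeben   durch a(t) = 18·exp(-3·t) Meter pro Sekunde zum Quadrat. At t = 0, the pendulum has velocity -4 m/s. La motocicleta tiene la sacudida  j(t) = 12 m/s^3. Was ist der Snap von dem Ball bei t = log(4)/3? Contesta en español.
Para resolver esto, necesitamos tomar 2 derivadas de nuestra ecuación de la aceleración a(t) = 18·exp(-3·t). Derivando la aceleración, obtenemos la sacudida: j(t) = -54·exp(-3·t). La derivada de la sacudida da el snap: s(t) = 162·exp(-3·t). Tenemos el snap s(t) = 162·exp(-3·t). Sustituyendo t = log(4)/3: s(log(4)/3) = 81/2.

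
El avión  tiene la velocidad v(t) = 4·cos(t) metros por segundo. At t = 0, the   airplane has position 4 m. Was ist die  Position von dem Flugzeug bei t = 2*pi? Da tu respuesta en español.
Necesitamos integrar nuestra ecuación de la velocidad v(t) = 4·cos(t) 1 vez. Integrando la velocidad y usando la condición inicial x(0) = 4, obtenemos x(t) = 4·sin(t) + 4. Usando x(t) = 4·sin(t) + 4 y sustituyendo t = 2*pi, encontramos x = 4.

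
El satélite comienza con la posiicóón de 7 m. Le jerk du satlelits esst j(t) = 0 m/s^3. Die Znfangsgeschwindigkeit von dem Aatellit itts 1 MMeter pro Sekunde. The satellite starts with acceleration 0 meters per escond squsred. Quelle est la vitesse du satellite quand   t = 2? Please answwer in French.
En partant du jerk j(t) = 0, nous prenons 2 intégrales. En intégrant le jerk et en utilisant la condition initiale a(0) = 0, nous obtenons a(t) = 0. En intégrant l'accélération et en utilisant la condition initiale v(0) = 1, nous obtenons v(t) = 1. En utilisant v(t) = 1 et en substituant t = 2, nous trouvons v = 1.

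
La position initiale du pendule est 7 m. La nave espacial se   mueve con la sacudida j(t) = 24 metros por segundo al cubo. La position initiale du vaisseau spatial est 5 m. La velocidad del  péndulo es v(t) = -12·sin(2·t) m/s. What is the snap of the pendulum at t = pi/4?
To solve this, we need to take 3 derivatives of our velocity equation v(t) = -12·sin(2·t). Taking d/dt of v(t), we find a(t) = -24·cos(2·t). Differentiating acceleration, we get jerk: j(t) = 48·sin(2·t). Differentiating jerk, we get snap: s(t) = 96·cos(2·t). Using s(t) = 96·cos(2·t) and substituting t = pi/4, we find s = 0.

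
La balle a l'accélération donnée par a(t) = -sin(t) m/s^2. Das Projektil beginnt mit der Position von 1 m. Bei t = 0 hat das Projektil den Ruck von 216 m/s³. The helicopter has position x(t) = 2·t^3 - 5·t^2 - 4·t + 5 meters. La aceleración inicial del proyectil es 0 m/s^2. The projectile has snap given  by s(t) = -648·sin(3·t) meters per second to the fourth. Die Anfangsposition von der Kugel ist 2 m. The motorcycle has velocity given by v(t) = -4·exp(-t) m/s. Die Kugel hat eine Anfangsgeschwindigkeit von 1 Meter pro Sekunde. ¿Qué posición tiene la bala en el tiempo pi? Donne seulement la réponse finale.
En t = pi, x = 2.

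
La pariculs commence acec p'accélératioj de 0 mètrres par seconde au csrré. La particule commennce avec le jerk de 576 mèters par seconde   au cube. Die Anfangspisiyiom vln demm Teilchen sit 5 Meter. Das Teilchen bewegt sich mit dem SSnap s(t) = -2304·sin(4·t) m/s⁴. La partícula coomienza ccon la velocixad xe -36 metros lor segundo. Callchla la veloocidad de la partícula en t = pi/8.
Partiendo del snap s(t) = -2304·sin(4·t), tomamos 3 antiderivadas. La integral del snap es la sacudida. Usando j(0) = 576, obtenemos j(t) = 576·cos(4·t). La antiderivada de la sacudida es la aceleración. Usando a(0) = 0, obtenemos a(t) = 144·sin(4·t). La antiderivada de la aceleración es la velocidad. Usando v(0) = -36, obtenemos v(t) = -36·cos(4·t). Tenemos la velocidad v(t) = -36·cos(4·t). Sustituyendo t = pi/8: v(pi/8) = 0.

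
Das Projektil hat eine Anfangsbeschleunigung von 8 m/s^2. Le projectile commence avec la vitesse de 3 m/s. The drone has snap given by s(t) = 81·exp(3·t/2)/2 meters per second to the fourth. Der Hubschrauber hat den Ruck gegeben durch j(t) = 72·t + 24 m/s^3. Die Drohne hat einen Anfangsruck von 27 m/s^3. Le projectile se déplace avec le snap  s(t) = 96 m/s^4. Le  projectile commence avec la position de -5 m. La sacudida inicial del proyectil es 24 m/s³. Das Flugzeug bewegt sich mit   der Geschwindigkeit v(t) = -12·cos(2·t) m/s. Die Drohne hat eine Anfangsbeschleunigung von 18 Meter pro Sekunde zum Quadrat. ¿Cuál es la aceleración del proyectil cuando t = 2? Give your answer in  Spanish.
Necesitamos integrar nuestra ecuación del snap s(t) = 96 2 veces. Tomando ∫s(t)dt y aplicando j(0) = 24, encontramos j(t) = 96·t + 24. Tomando ∫j(t)dt y aplicando a(0) = 8, encontramos a(t) = 48·t^2 + 24·t + 8. Usando a(t) = 48·t^2 + 24·t + 8 y sustituyendo t = 2, encontramos a = 248.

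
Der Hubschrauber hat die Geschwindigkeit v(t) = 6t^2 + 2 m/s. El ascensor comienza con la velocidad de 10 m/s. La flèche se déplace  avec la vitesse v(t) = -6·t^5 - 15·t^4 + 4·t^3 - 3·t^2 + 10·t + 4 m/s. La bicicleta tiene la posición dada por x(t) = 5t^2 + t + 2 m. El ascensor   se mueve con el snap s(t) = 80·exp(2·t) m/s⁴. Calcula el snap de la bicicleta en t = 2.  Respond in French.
En partant de la position x(t) = 5·t^2 + t + 2, nous prenons 4 dérivées. En prenant d/dt de x(t), nous trouvons v(t) = 10·t + 1. En dérivant la vitesse, nous obtenons l'accélération: a(t) = 10. La dérivée de l'accélération donne le jerk: j(t) = 0. La dérivée du jerk donne le snap: s(t) = 0. De l'équation du snap s(t) = 0, nous substituons t = 2 pour obtenir s = 0.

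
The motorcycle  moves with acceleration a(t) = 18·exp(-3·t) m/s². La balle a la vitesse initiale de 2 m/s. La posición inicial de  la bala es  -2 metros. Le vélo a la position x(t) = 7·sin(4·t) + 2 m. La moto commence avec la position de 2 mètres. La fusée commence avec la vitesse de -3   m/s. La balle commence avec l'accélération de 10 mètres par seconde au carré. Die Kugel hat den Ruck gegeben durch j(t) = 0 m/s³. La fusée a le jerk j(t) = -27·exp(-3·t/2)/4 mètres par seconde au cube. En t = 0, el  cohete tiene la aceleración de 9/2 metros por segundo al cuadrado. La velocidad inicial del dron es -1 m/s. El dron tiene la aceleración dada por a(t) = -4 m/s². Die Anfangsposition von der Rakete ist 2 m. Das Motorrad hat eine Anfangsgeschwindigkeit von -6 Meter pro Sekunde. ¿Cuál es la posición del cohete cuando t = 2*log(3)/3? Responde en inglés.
Starting from jerk j(t) = -27·exp(-3·t/2)/4, we take 3 antiderivatives. Taking ∫j(t)dt and applying a(0) = 9/2, we find a(t) = 9·exp(-3·t/2)/2. The antiderivative of acceleration is velocity. Using v(0) = -3, we get v(t) = -3·exp(-3·t/2). The antiderivative of velocity, with x(0) = 2, gives position: x(t) = 2·exp(-3·t/2). From the given position equation x(t) = 2·exp(-3·t/2), we substitute t = 2*log(3)/3 to get x = 2/3.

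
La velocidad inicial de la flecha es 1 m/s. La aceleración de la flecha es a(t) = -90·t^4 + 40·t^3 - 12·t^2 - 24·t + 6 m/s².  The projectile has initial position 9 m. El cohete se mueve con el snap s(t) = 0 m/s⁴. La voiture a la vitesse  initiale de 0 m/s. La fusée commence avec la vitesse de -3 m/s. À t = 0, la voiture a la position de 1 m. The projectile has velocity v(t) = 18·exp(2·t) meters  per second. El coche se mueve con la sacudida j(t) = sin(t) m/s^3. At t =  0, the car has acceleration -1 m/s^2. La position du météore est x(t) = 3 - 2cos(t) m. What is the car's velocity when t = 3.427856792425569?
We must find the antiderivative of our jerk equation j(t) = sin(t) 2 times. Finding the integral of j(t) and using a(0) = -1: a(t) = -cos(t). Finding the integral of a(t) and using v(0) = 0: v(t) = -sin(t). From the given velocity equation v(t) = -sin(t), we substitute t = 3.427856792425569 to get v = 0.282370371885132.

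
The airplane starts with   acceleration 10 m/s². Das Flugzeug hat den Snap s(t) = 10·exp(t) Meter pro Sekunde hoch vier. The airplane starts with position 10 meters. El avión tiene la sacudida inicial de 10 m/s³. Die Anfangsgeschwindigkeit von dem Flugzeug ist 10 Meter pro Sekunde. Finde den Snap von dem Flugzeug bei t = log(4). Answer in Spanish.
Tenemos el snap s(t) = 10·exp(t). Sustituyendo t = log(4): s(log(4)) = 40.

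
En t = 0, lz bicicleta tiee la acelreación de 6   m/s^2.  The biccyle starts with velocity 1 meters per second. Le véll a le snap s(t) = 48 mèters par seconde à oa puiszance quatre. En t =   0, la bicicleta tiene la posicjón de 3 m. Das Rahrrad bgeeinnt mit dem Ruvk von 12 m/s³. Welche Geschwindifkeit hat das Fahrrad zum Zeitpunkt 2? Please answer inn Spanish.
Debemos encontrar la integral de nuestra ecuación del snap s(t) = 48 3 veces. La integral del snap es la sacudida. Usando j(0) = 12, obtenemos j(t) = 48·t + 12. Tomando ∫j(t)dt y aplicando a(0) = 6, encontramos a(t) = 24·t^2 + 12·t + 6. La integral de la aceleración, con v(0) = 1, da la velocidad: v(t) = 8·t^3 + 6·t^2 + 6·t + 1. De la ecuación de la velocidad v(t) = 8·t^3 + 6·t^2 + 6·t + 1, sustituimos t = 2 para obtener v = 101.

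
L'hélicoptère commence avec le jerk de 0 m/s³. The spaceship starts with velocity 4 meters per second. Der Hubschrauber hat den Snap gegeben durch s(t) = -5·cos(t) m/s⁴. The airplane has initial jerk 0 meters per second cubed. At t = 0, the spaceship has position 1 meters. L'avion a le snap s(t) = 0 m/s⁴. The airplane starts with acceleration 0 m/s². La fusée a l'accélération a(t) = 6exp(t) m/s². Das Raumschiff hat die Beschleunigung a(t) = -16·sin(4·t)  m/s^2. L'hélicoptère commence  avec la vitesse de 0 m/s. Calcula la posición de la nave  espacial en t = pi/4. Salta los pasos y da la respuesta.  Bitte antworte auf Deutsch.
Die Position bei t = pi/4 ist x = 1.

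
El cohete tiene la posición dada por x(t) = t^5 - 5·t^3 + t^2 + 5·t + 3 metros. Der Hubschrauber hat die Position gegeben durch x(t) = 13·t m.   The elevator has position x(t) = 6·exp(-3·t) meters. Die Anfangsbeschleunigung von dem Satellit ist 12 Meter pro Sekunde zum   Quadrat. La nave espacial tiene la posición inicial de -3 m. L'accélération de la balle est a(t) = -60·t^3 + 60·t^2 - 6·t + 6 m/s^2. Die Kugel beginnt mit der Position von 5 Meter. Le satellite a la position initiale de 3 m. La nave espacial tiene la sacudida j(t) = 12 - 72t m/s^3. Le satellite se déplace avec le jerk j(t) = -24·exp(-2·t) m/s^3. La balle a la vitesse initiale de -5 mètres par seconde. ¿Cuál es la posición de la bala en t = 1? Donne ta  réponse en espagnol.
Partiendo de la aceleración a(t) = -60·t^3 + 60·t^2 - 6·t + 6, tomamos 2 antiderivadas. La antiderivada de la aceleración, con v(0) = -5, da la velocidad: v(t) = -15·t^4 + 20·t^3 - 3·t^2 + 6·t - 5. La antiderivada de la velocidad es la posición. Usando x(0) = 5, obtenemos x(t) = -3·t^5 + 5·t^4 - t^3 + 3·t^2 - 5·t + 5. Usando x(t) = -3·t^5 + 5·t^4 - t^3 + 3·t^2 - 5·t + 5 y sustituyendo t = 1, encontramos x = 4.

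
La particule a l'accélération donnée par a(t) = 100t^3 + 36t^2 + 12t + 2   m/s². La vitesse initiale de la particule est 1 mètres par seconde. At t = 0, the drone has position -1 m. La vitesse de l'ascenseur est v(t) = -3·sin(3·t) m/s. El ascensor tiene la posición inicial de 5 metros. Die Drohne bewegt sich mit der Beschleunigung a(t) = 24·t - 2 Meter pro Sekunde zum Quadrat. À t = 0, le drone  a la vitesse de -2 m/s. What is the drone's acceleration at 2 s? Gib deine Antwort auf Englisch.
We have acceleration a(t) = 24·t - 2. Substituting t = 2: a(2) = 46.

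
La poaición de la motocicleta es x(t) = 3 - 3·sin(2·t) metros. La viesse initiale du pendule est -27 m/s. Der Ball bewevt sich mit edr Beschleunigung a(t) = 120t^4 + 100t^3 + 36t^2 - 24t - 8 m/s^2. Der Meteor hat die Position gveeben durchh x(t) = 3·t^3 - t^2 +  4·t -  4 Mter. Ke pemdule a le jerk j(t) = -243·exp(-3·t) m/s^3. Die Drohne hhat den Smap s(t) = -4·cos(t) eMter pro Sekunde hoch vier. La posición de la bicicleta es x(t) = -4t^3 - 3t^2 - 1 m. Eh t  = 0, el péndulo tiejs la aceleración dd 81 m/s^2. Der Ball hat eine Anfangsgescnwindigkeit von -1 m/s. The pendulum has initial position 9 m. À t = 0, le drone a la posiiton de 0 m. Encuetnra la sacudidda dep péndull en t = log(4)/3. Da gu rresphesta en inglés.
Using j(t) = -243·exp(-3·t) and substituting t = log(4)/3, we find j = -243/4.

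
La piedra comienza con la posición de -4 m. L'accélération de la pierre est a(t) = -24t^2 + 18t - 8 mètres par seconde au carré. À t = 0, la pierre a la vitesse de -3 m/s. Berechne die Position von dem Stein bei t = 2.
Ausgehend von der Beschleunigung a(t) = -24·t^2 + 18·t - 8, nehmen wir 2 Integrale. Die Stammfunktion von der Beschleunigung ist die Geschwindigkeit. Mit v(0) = -3 erhalten wir v(t) = -8·t^3 + 9·t^2 - 8·t - 3. Das Integral von der Geschwindigkeit ist die Position. Mit x(0) = -4 erhalten wir x(t) = -2·t^4 + 3·t^3 - 4·t^2 - 3·t - 4. Wir haben die Position x(t) = -2·t^4 + 3·t^3 - 4·t^2 - 3·t - 4. Durch Einsetzen von t = 2: x(2) = -34.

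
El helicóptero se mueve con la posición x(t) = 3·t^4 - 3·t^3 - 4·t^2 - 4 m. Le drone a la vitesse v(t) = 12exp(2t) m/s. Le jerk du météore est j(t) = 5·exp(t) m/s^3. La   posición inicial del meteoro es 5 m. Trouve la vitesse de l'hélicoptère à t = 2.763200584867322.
Nous devons dériver notre équation de la position x(t) = 3·t^4 - 3·t^3 - 4·t^2 - 4 1 fois. En prenant d/dt de x(t), nous trouvons v(t) = 12·t^3 - 9·t^2 - 8·t. De l'équation de la vitesse v(t) = 12·t^3 - 9·t^2 - 8·t, nous substituons t = 2.763200584867322 pour obtenir v = 162.350536193218.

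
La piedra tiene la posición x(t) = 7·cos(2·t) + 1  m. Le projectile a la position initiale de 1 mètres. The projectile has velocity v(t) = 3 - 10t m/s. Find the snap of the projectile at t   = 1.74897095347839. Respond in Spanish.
Debemos derivar nuestra ecuación de la velocidad v(t) = 3 - 10·t 3 veces. La derivada de la velocidad da la aceleración: a(t) = -10. Tomando d/dt de a(t), encontramos j(t) = 0. Tomando d/dt de j(t), encontramos s(t) = 0. De la ecuación del snap s(t) = 0, sustituimos t = 1.74897095347839 para obtener s = 0.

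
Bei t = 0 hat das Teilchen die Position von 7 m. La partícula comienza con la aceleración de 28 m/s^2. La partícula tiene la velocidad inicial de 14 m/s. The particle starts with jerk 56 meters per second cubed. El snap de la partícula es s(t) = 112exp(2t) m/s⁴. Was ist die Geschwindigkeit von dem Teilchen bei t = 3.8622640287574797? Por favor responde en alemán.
Ausgehend von dem Snap s(t) = 112·exp(2·t), nehmen wir 3 Stammfunktionen. Die Stammfunktion von dem Snap, mit j(0) = 56, ergibt den Ruck: j(t) = 56·exp(2·t). Die Stammfunktion von dem Ruck ist die Beschleunigung. Mit a(0) = 28 erhalten wir a(t) = 28·exp(2·t). Das Integral von der Beschleunigung ist die Geschwindigkeit. Mit v(0) = 14 erhalten wir v(t) = 14·exp(2·t). Mit v(t) = 14·exp(2·t) und Einsetzen von t = 3.8622640287574797, finden wir v = 31684.5793962225.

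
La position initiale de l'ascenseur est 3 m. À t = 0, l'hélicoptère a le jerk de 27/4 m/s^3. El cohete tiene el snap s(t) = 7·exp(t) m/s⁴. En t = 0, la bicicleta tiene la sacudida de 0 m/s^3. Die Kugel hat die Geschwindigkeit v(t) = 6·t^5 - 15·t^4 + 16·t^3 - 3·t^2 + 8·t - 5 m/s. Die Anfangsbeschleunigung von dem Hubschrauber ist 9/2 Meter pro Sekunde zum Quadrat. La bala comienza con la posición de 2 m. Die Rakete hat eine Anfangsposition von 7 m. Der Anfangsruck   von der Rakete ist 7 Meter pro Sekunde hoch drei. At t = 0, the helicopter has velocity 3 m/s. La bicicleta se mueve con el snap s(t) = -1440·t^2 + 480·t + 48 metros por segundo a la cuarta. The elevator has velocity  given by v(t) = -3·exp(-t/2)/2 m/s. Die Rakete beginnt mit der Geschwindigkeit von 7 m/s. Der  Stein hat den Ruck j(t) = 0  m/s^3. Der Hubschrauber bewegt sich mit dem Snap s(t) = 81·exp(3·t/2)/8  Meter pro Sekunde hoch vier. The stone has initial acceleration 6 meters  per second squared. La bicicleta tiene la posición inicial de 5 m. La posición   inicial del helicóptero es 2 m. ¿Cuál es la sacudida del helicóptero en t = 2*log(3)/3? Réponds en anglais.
To solve this, we need to take 1 integral of our snap equation s(t) = 81·exp(3·t/2)/8. Integrating snap and using the initial condition j(0) = 27/4, we get j(t) = 27·exp(3·t/2)/4. From the given jerk equation j(t) = 27·exp(3·t/2)/4, we substitute t = 2*log(3)/3 to get j = 81/4.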